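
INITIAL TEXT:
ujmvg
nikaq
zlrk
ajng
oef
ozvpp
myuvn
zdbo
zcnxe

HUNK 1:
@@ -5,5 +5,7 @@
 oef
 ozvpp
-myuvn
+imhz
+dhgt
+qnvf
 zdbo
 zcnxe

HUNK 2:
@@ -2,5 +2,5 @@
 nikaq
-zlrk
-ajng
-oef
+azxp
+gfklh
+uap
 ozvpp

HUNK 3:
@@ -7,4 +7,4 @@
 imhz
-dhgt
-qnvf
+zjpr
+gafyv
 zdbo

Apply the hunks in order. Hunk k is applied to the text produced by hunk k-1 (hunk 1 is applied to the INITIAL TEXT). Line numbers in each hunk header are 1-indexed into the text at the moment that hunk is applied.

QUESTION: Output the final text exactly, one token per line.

Answer: ujmvg
nikaq
azxp
gfklh
uap
ozvpp
imhz
zjpr
gafyv
zdbo
zcnxe

Derivation:
Hunk 1: at line 5 remove [myuvn] add [imhz,dhgt,qnvf] -> 11 lines: ujmvg nikaq zlrk ajng oef ozvpp imhz dhgt qnvf zdbo zcnxe
Hunk 2: at line 2 remove [zlrk,ajng,oef] add [azxp,gfklh,uap] -> 11 lines: ujmvg nikaq azxp gfklh uap ozvpp imhz dhgt qnvf zdbo zcnxe
Hunk 3: at line 7 remove [dhgt,qnvf] add [zjpr,gafyv] -> 11 lines: ujmvg nikaq azxp gfklh uap ozvpp imhz zjpr gafyv zdbo zcnxe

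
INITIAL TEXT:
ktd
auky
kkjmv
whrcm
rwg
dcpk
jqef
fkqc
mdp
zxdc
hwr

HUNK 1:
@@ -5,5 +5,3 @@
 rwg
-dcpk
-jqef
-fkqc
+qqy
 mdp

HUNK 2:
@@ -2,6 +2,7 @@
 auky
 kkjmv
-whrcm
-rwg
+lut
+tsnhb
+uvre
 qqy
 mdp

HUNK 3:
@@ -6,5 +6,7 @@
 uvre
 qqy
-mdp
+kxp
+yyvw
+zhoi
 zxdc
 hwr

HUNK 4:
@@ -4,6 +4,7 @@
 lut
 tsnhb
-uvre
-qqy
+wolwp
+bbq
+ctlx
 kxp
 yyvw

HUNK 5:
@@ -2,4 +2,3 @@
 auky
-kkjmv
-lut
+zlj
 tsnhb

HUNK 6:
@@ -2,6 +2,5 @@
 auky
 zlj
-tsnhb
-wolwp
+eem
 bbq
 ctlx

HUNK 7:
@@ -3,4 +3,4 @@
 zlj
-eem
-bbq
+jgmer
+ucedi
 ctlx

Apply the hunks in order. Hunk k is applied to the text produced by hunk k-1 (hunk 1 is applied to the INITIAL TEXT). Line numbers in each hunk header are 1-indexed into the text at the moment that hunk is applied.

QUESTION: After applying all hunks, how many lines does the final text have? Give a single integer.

Hunk 1: at line 5 remove [dcpk,jqef,fkqc] add [qqy] -> 9 lines: ktd auky kkjmv whrcm rwg qqy mdp zxdc hwr
Hunk 2: at line 2 remove [whrcm,rwg] add [lut,tsnhb,uvre] -> 10 lines: ktd auky kkjmv lut tsnhb uvre qqy mdp zxdc hwr
Hunk 3: at line 6 remove [mdp] add [kxp,yyvw,zhoi] -> 12 lines: ktd auky kkjmv lut tsnhb uvre qqy kxp yyvw zhoi zxdc hwr
Hunk 4: at line 4 remove [uvre,qqy] add [wolwp,bbq,ctlx] -> 13 lines: ktd auky kkjmv lut tsnhb wolwp bbq ctlx kxp yyvw zhoi zxdc hwr
Hunk 5: at line 2 remove [kkjmv,lut] add [zlj] -> 12 lines: ktd auky zlj tsnhb wolwp bbq ctlx kxp yyvw zhoi zxdc hwr
Hunk 6: at line 2 remove [tsnhb,wolwp] add [eem] -> 11 lines: ktd auky zlj eem bbq ctlx kxp yyvw zhoi zxdc hwr
Hunk 7: at line 3 remove [eem,bbq] add [jgmer,ucedi] -> 11 lines: ktd auky zlj jgmer ucedi ctlx kxp yyvw zhoi zxdc hwr
Final line count: 11

Answer: 11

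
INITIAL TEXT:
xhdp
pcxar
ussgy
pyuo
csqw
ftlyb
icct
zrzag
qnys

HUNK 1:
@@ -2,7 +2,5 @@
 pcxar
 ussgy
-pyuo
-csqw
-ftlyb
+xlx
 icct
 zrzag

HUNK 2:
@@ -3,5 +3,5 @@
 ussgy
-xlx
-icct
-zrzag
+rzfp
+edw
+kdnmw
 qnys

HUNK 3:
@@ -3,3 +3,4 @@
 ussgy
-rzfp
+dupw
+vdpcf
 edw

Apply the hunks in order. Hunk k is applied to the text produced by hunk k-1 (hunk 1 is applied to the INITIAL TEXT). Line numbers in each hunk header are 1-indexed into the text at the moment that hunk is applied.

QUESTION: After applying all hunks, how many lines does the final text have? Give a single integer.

Hunk 1: at line 2 remove [pyuo,csqw,ftlyb] add [xlx] -> 7 lines: xhdp pcxar ussgy xlx icct zrzag qnys
Hunk 2: at line 3 remove [xlx,icct,zrzag] add [rzfp,edw,kdnmw] -> 7 lines: xhdp pcxar ussgy rzfp edw kdnmw qnys
Hunk 3: at line 3 remove [rzfp] add [dupw,vdpcf] -> 8 lines: xhdp pcxar ussgy dupw vdpcf edw kdnmw qnys
Final line count: 8

Answer: 8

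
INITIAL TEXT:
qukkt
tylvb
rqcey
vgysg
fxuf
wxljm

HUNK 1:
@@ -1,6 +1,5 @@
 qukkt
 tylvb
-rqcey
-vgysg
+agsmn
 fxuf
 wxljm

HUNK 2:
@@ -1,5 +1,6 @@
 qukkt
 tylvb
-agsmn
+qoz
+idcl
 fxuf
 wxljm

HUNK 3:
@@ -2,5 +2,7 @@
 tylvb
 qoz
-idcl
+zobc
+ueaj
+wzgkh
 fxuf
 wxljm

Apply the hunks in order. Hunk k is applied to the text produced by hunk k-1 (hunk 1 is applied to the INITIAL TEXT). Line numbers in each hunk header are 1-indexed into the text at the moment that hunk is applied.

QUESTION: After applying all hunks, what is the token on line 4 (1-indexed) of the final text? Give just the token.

Hunk 1: at line 1 remove [rqcey,vgysg] add [agsmn] -> 5 lines: qukkt tylvb agsmn fxuf wxljm
Hunk 2: at line 1 remove [agsmn] add [qoz,idcl] -> 6 lines: qukkt tylvb qoz idcl fxuf wxljm
Hunk 3: at line 2 remove [idcl] add [zobc,ueaj,wzgkh] -> 8 lines: qukkt tylvb qoz zobc ueaj wzgkh fxuf wxljm
Final line 4: zobc

Answer: zobc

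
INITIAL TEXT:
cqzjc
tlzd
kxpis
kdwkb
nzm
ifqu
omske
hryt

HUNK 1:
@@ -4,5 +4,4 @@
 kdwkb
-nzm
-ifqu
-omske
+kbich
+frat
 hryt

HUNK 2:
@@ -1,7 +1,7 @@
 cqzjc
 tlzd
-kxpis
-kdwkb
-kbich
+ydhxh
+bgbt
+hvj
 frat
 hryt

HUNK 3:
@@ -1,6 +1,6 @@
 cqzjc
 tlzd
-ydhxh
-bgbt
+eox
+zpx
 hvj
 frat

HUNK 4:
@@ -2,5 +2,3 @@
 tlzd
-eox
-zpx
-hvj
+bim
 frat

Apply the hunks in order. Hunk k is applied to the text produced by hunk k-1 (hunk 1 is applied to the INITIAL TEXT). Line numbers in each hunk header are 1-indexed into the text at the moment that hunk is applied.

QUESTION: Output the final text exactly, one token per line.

Hunk 1: at line 4 remove [nzm,ifqu,omske] add [kbich,frat] -> 7 lines: cqzjc tlzd kxpis kdwkb kbich frat hryt
Hunk 2: at line 1 remove [kxpis,kdwkb,kbich] add [ydhxh,bgbt,hvj] -> 7 lines: cqzjc tlzd ydhxh bgbt hvj frat hryt
Hunk 3: at line 1 remove [ydhxh,bgbt] add [eox,zpx] -> 7 lines: cqzjc tlzd eox zpx hvj frat hryt
Hunk 4: at line 2 remove [eox,zpx,hvj] add [bim] -> 5 lines: cqzjc tlzd bim frat hryt

Answer: cqzjc
tlzd
bim
frat
hryt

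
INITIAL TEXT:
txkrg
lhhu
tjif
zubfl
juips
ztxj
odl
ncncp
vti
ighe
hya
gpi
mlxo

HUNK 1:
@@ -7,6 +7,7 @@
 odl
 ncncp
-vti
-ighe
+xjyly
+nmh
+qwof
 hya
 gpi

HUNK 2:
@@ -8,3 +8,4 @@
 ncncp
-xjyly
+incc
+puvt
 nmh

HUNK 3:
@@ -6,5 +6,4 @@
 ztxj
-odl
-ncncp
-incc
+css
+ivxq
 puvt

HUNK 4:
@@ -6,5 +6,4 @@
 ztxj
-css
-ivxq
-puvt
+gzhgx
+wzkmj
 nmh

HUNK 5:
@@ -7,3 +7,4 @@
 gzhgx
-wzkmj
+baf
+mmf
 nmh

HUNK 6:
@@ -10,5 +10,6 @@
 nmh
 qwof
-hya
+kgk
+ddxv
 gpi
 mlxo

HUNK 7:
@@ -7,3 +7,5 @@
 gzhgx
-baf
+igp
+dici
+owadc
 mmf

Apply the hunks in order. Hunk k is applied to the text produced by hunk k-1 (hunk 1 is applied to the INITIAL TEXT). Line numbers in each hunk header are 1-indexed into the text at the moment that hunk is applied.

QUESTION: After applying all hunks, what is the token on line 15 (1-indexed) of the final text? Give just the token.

Hunk 1: at line 7 remove [vti,ighe] add [xjyly,nmh,qwof] -> 14 lines: txkrg lhhu tjif zubfl juips ztxj odl ncncp xjyly nmh qwof hya gpi mlxo
Hunk 2: at line 8 remove [xjyly] add [incc,puvt] -> 15 lines: txkrg lhhu tjif zubfl juips ztxj odl ncncp incc puvt nmh qwof hya gpi mlxo
Hunk 3: at line 6 remove [odl,ncncp,incc] add [css,ivxq] -> 14 lines: txkrg lhhu tjif zubfl juips ztxj css ivxq puvt nmh qwof hya gpi mlxo
Hunk 4: at line 6 remove [css,ivxq,puvt] add [gzhgx,wzkmj] -> 13 lines: txkrg lhhu tjif zubfl juips ztxj gzhgx wzkmj nmh qwof hya gpi mlxo
Hunk 5: at line 7 remove [wzkmj] add [baf,mmf] -> 14 lines: txkrg lhhu tjif zubfl juips ztxj gzhgx baf mmf nmh qwof hya gpi mlxo
Hunk 6: at line 10 remove [hya] add [kgk,ddxv] -> 15 lines: txkrg lhhu tjif zubfl juips ztxj gzhgx baf mmf nmh qwof kgk ddxv gpi mlxo
Hunk 7: at line 7 remove [baf] add [igp,dici,owadc] -> 17 lines: txkrg lhhu tjif zubfl juips ztxj gzhgx igp dici owadc mmf nmh qwof kgk ddxv gpi mlxo
Final line 15: ddxv

Answer: ddxv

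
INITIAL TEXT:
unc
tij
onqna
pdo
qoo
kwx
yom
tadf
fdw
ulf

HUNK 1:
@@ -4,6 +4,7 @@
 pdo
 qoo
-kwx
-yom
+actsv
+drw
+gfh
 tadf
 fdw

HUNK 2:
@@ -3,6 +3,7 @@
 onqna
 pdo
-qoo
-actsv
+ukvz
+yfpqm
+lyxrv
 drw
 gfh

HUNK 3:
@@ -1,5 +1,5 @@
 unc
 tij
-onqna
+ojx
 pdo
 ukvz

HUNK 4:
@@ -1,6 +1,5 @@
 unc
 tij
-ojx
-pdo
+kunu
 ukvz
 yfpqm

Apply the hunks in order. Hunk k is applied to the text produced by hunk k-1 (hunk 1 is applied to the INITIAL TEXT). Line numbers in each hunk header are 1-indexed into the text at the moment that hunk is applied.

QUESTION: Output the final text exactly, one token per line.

Answer: unc
tij
kunu
ukvz
yfpqm
lyxrv
drw
gfh
tadf
fdw
ulf

Derivation:
Hunk 1: at line 4 remove [kwx,yom] add [actsv,drw,gfh] -> 11 lines: unc tij onqna pdo qoo actsv drw gfh tadf fdw ulf
Hunk 2: at line 3 remove [qoo,actsv] add [ukvz,yfpqm,lyxrv] -> 12 lines: unc tij onqna pdo ukvz yfpqm lyxrv drw gfh tadf fdw ulf
Hunk 3: at line 1 remove [onqna] add [ojx] -> 12 lines: unc tij ojx pdo ukvz yfpqm lyxrv drw gfh tadf fdw ulf
Hunk 4: at line 1 remove [ojx,pdo] add [kunu] -> 11 lines: unc tij kunu ukvz yfpqm lyxrv drw gfh tadf fdw ulf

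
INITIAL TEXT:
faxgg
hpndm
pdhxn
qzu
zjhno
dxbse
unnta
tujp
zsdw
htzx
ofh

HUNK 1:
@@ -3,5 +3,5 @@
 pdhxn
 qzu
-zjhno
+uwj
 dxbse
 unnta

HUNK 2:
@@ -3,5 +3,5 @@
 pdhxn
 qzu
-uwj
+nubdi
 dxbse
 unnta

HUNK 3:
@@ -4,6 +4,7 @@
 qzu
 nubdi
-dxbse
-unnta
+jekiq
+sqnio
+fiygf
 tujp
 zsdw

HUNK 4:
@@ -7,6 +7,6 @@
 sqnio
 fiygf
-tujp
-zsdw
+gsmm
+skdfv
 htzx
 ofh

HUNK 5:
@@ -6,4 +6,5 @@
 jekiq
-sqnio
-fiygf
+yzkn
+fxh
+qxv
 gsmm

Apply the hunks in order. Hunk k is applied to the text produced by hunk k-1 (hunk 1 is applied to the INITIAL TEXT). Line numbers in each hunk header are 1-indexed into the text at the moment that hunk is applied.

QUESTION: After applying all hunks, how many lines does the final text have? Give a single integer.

Hunk 1: at line 3 remove [zjhno] add [uwj] -> 11 lines: faxgg hpndm pdhxn qzu uwj dxbse unnta tujp zsdw htzx ofh
Hunk 2: at line 3 remove [uwj] add [nubdi] -> 11 lines: faxgg hpndm pdhxn qzu nubdi dxbse unnta tujp zsdw htzx ofh
Hunk 3: at line 4 remove [dxbse,unnta] add [jekiq,sqnio,fiygf] -> 12 lines: faxgg hpndm pdhxn qzu nubdi jekiq sqnio fiygf tujp zsdw htzx ofh
Hunk 4: at line 7 remove [tujp,zsdw] add [gsmm,skdfv] -> 12 lines: faxgg hpndm pdhxn qzu nubdi jekiq sqnio fiygf gsmm skdfv htzx ofh
Hunk 5: at line 6 remove [sqnio,fiygf] add [yzkn,fxh,qxv] -> 13 lines: faxgg hpndm pdhxn qzu nubdi jekiq yzkn fxh qxv gsmm skdfv htzx ofh
Final line count: 13

Answer: 13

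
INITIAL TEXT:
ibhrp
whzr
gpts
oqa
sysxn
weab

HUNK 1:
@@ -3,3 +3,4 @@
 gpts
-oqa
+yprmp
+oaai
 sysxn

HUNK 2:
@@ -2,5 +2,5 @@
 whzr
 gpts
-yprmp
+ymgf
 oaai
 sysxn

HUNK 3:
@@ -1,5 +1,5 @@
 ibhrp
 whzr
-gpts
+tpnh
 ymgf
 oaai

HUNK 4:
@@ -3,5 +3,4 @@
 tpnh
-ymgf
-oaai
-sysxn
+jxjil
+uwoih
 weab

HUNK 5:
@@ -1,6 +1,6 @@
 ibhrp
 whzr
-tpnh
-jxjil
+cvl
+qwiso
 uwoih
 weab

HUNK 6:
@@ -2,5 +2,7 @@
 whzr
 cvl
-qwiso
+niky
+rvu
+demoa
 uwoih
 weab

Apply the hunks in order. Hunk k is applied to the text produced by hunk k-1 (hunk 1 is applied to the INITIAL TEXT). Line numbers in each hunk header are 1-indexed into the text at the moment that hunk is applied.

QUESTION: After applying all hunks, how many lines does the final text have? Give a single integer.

Hunk 1: at line 3 remove [oqa] add [yprmp,oaai] -> 7 lines: ibhrp whzr gpts yprmp oaai sysxn weab
Hunk 2: at line 2 remove [yprmp] add [ymgf] -> 7 lines: ibhrp whzr gpts ymgf oaai sysxn weab
Hunk 3: at line 1 remove [gpts] add [tpnh] -> 7 lines: ibhrp whzr tpnh ymgf oaai sysxn weab
Hunk 4: at line 3 remove [ymgf,oaai,sysxn] add [jxjil,uwoih] -> 6 lines: ibhrp whzr tpnh jxjil uwoih weab
Hunk 5: at line 1 remove [tpnh,jxjil] add [cvl,qwiso] -> 6 lines: ibhrp whzr cvl qwiso uwoih weab
Hunk 6: at line 2 remove [qwiso] add [niky,rvu,demoa] -> 8 lines: ibhrp whzr cvl niky rvu demoa uwoih weab
Final line count: 8

Answer: 8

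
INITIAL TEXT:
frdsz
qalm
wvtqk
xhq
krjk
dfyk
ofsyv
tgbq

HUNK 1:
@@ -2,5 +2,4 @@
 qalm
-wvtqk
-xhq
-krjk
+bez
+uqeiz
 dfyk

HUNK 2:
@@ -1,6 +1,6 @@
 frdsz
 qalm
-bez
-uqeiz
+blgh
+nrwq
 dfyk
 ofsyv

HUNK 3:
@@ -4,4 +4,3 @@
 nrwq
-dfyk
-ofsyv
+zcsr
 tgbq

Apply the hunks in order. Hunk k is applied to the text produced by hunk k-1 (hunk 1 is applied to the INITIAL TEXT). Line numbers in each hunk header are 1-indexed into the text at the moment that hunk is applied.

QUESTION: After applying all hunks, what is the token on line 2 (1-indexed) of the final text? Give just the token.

Answer: qalm

Derivation:
Hunk 1: at line 2 remove [wvtqk,xhq,krjk] add [bez,uqeiz] -> 7 lines: frdsz qalm bez uqeiz dfyk ofsyv tgbq
Hunk 2: at line 1 remove [bez,uqeiz] add [blgh,nrwq] -> 7 lines: frdsz qalm blgh nrwq dfyk ofsyv tgbq
Hunk 3: at line 4 remove [dfyk,ofsyv] add [zcsr] -> 6 lines: frdsz qalm blgh nrwq zcsr tgbq
Final line 2: qalm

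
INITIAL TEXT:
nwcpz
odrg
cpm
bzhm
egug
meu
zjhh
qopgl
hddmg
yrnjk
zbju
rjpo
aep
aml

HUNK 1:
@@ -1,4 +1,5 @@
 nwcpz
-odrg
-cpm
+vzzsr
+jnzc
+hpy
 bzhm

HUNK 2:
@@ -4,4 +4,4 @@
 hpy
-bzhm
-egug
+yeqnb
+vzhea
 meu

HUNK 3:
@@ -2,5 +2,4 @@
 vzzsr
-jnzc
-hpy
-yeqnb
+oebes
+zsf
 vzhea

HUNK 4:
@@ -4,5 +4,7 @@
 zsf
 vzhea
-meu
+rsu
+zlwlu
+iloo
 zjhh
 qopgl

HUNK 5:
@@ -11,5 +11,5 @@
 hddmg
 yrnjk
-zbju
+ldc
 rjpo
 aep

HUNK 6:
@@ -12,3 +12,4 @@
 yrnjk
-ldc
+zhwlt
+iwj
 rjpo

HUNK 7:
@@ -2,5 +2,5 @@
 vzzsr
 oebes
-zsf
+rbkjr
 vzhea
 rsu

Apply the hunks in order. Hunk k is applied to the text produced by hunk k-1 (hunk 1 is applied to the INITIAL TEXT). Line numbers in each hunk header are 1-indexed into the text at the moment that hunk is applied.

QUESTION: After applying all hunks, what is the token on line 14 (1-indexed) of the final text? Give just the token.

Hunk 1: at line 1 remove [odrg,cpm] add [vzzsr,jnzc,hpy] -> 15 lines: nwcpz vzzsr jnzc hpy bzhm egug meu zjhh qopgl hddmg yrnjk zbju rjpo aep aml
Hunk 2: at line 4 remove [bzhm,egug] add [yeqnb,vzhea] -> 15 lines: nwcpz vzzsr jnzc hpy yeqnb vzhea meu zjhh qopgl hddmg yrnjk zbju rjpo aep aml
Hunk 3: at line 2 remove [jnzc,hpy,yeqnb] add [oebes,zsf] -> 14 lines: nwcpz vzzsr oebes zsf vzhea meu zjhh qopgl hddmg yrnjk zbju rjpo aep aml
Hunk 4: at line 4 remove [meu] add [rsu,zlwlu,iloo] -> 16 lines: nwcpz vzzsr oebes zsf vzhea rsu zlwlu iloo zjhh qopgl hddmg yrnjk zbju rjpo aep aml
Hunk 5: at line 11 remove [zbju] add [ldc] -> 16 lines: nwcpz vzzsr oebes zsf vzhea rsu zlwlu iloo zjhh qopgl hddmg yrnjk ldc rjpo aep aml
Hunk 6: at line 12 remove [ldc] add [zhwlt,iwj] -> 17 lines: nwcpz vzzsr oebes zsf vzhea rsu zlwlu iloo zjhh qopgl hddmg yrnjk zhwlt iwj rjpo aep aml
Hunk 7: at line 2 remove [zsf] add [rbkjr] -> 17 lines: nwcpz vzzsr oebes rbkjr vzhea rsu zlwlu iloo zjhh qopgl hddmg yrnjk zhwlt iwj rjpo aep aml
Final line 14: iwj

Answer: iwj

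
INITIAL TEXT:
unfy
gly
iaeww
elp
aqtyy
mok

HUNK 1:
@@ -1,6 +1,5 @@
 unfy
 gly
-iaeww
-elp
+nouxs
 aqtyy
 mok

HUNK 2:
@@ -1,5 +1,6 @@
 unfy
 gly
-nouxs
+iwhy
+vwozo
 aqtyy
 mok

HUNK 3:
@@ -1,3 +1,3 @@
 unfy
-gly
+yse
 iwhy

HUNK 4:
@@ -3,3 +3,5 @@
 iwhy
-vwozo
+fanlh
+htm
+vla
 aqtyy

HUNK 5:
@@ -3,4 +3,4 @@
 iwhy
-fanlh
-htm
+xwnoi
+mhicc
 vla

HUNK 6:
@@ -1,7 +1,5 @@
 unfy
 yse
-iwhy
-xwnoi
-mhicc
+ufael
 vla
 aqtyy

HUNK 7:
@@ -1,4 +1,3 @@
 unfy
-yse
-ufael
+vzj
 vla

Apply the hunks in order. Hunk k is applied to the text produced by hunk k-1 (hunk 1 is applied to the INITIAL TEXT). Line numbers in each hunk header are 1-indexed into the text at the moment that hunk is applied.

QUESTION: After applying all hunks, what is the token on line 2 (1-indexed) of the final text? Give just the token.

Answer: vzj

Derivation:
Hunk 1: at line 1 remove [iaeww,elp] add [nouxs] -> 5 lines: unfy gly nouxs aqtyy mok
Hunk 2: at line 1 remove [nouxs] add [iwhy,vwozo] -> 6 lines: unfy gly iwhy vwozo aqtyy mok
Hunk 3: at line 1 remove [gly] add [yse] -> 6 lines: unfy yse iwhy vwozo aqtyy mok
Hunk 4: at line 3 remove [vwozo] add [fanlh,htm,vla] -> 8 lines: unfy yse iwhy fanlh htm vla aqtyy mok
Hunk 5: at line 3 remove [fanlh,htm] add [xwnoi,mhicc] -> 8 lines: unfy yse iwhy xwnoi mhicc vla aqtyy mok
Hunk 6: at line 1 remove [iwhy,xwnoi,mhicc] add [ufael] -> 6 lines: unfy yse ufael vla aqtyy mok
Hunk 7: at line 1 remove [yse,ufael] add [vzj] -> 5 lines: unfy vzj vla aqtyy mok
Final line 2: vzj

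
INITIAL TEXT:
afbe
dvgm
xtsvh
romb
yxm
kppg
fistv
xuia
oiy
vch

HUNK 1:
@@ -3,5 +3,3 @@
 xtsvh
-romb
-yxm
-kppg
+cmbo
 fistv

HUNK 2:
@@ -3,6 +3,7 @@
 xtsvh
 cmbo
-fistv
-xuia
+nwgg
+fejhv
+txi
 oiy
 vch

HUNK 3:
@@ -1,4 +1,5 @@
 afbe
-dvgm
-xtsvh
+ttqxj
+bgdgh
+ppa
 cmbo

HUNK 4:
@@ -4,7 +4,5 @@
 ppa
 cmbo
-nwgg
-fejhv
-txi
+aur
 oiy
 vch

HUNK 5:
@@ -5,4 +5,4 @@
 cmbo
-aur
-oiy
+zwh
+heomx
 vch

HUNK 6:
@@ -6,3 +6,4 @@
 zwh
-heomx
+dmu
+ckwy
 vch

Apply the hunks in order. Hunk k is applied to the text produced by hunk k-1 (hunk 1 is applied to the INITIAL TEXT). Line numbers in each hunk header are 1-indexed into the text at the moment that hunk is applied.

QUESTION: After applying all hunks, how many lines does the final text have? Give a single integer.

Hunk 1: at line 3 remove [romb,yxm,kppg] add [cmbo] -> 8 lines: afbe dvgm xtsvh cmbo fistv xuia oiy vch
Hunk 2: at line 3 remove [fistv,xuia] add [nwgg,fejhv,txi] -> 9 lines: afbe dvgm xtsvh cmbo nwgg fejhv txi oiy vch
Hunk 3: at line 1 remove [dvgm,xtsvh] add [ttqxj,bgdgh,ppa] -> 10 lines: afbe ttqxj bgdgh ppa cmbo nwgg fejhv txi oiy vch
Hunk 4: at line 4 remove [nwgg,fejhv,txi] add [aur] -> 8 lines: afbe ttqxj bgdgh ppa cmbo aur oiy vch
Hunk 5: at line 5 remove [aur,oiy] add [zwh,heomx] -> 8 lines: afbe ttqxj bgdgh ppa cmbo zwh heomx vch
Hunk 6: at line 6 remove [heomx] add [dmu,ckwy] -> 9 lines: afbe ttqxj bgdgh ppa cmbo zwh dmu ckwy vch
Final line count: 9

Answer: 9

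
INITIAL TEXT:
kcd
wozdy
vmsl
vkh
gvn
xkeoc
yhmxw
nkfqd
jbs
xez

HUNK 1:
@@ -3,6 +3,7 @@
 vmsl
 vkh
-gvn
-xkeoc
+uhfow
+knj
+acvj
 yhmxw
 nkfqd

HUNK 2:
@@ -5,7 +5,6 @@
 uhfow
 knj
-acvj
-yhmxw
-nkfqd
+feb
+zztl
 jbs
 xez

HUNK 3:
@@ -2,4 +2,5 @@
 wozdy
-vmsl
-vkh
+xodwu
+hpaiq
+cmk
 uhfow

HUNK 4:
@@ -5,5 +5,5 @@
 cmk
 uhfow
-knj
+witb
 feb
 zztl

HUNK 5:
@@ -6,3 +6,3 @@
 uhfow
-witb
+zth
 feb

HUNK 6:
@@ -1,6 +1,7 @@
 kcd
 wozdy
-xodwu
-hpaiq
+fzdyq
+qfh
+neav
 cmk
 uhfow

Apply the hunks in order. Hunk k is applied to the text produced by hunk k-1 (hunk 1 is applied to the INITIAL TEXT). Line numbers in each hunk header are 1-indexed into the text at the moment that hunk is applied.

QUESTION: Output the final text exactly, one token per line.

Answer: kcd
wozdy
fzdyq
qfh
neav
cmk
uhfow
zth
feb
zztl
jbs
xez

Derivation:
Hunk 1: at line 3 remove [gvn,xkeoc] add [uhfow,knj,acvj] -> 11 lines: kcd wozdy vmsl vkh uhfow knj acvj yhmxw nkfqd jbs xez
Hunk 2: at line 5 remove [acvj,yhmxw,nkfqd] add [feb,zztl] -> 10 lines: kcd wozdy vmsl vkh uhfow knj feb zztl jbs xez
Hunk 3: at line 2 remove [vmsl,vkh] add [xodwu,hpaiq,cmk] -> 11 lines: kcd wozdy xodwu hpaiq cmk uhfow knj feb zztl jbs xez
Hunk 4: at line 5 remove [knj] add [witb] -> 11 lines: kcd wozdy xodwu hpaiq cmk uhfow witb feb zztl jbs xez
Hunk 5: at line 6 remove [witb] add [zth] -> 11 lines: kcd wozdy xodwu hpaiq cmk uhfow zth feb zztl jbs xez
Hunk 6: at line 1 remove [xodwu,hpaiq] add [fzdyq,qfh,neav] -> 12 lines: kcd wozdy fzdyq qfh neav cmk uhfow zth feb zztl jbs xez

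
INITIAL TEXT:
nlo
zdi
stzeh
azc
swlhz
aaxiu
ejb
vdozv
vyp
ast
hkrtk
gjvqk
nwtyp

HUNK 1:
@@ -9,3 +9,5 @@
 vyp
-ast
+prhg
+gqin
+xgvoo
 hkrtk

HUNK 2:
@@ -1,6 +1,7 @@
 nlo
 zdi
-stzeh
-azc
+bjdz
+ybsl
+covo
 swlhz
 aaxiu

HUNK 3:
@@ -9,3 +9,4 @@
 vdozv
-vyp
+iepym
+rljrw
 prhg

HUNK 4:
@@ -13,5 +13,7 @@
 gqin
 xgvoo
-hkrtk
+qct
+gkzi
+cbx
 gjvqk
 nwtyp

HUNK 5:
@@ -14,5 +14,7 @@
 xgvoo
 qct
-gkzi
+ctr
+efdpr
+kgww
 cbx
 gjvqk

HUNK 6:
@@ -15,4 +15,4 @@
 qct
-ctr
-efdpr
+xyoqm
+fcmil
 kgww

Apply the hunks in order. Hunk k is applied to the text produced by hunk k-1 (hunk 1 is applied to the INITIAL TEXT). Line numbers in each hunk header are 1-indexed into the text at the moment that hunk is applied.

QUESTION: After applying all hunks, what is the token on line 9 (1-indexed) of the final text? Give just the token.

Hunk 1: at line 9 remove [ast] add [prhg,gqin,xgvoo] -> 15 lines: nlo zdi stzeh azc swlhz aaxiu ejb vdozv vyp prhg gqin xgvoo hkrtk gjvqk nwtyp
Hunk 2: at line 1 remove [stzeh,azc] add [bjdz,ybsl,covo] -> 16 lines: nlo zdi bjdz ybsl covo swlhz aaxiu ejb vdozv vyp prhg gqin xgvoo hkrtk gjvqk nwtyp
Hunk 3: at line 9 remove [vyp] add [iepym,rljrw] -> 17 lines: nlo zdi bjdz ybsl covo swlhz aaxiu ejb vdozv iepym rljrw prhg gqin xgvoo hkrtk gjvqk nwtyp
Hunk 4: at line 13 remove [hkrtk] add [qct,gkzi,cbx] -> 19 lines: nlo zdi bjdz ybsl covo swlhz aaxiu ejb vdozv iepym rljrw prhg gqin xgvoo qct gkzi cbx gjvqk nwtyp
Hunk 5: at line 14 remove [gkzi] add [ctr,efdpr,kgww] -> 21 lines: nlo zdi bjdz ybsl covo swlhz aaxiu ejb vdozv iepym rljrw prhg gqin xgvoo qct ctr efdpr kgww cbx gjvqk nwtyp
Hunk 6: at line 15 remove [ctr,efdpr] add [xyoqm,fcmil] -> 21 lines: nlo zdi bjdz ybsl covo swlhz aaxiu ejb vdozv iepym rljrw prhg gqin xgvoo qct xyoqm fcmil kgww cbx gjvqk nwtyp
Final line 9: vdozv

Answer: vdozv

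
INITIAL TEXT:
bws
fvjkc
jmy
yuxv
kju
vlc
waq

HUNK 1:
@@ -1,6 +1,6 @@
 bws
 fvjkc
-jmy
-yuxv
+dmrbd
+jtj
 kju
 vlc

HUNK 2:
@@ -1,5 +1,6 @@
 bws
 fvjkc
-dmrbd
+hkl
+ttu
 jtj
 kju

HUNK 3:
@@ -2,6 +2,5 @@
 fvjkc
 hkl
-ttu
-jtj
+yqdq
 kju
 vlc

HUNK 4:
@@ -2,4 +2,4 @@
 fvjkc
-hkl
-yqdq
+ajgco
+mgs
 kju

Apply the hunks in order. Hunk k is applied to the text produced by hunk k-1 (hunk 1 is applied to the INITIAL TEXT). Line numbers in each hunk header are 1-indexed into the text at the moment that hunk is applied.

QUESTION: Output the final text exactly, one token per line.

Hunk 1: at line 1 remove [jmy,yuxv] add [dmrbd,jtj] -> 7 lines: bws fvjkc dmrbd jtj kju vlc waq
Hunk 2: at line 1 remove [dmrbd] add [hkl,ttu] -> 8 lines: bws fvjkc hkl ttu jtj kju vlc waq
Hunk 3: at line 2 remove [ttu,jtj] add [yqdq] -> 7 lines: bws fvjkc hkl yqdq kju vlc waq
Hunk 4: at line 2 remove [hkl,yqdq] add [ajgco,mgs] -> 7 lines: bws fvjkc ajgco mgs kju vlc waq

Answer: bws
fvjkc
ajgco
mgs
kju
vlc
waq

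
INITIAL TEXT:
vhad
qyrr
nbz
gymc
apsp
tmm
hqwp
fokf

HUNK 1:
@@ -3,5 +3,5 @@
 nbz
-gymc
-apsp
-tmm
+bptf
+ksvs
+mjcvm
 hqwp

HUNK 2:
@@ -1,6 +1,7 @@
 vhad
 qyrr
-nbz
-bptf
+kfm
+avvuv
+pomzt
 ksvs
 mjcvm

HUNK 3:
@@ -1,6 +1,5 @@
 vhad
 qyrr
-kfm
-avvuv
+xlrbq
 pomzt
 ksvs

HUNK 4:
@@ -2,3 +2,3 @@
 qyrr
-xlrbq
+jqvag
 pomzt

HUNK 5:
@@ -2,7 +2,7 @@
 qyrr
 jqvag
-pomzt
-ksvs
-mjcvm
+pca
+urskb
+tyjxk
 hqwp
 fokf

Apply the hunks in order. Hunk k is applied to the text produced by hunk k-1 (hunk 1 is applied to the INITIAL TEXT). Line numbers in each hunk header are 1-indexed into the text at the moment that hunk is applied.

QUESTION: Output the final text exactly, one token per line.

Hunk 1: at line 3 remove [gymc,apsp,tmm] add [bptf,ksvs,mjcvm] -> 8 lines: vhad qyrr nbz bptf ksvs mjcvm hqwp fokf
Hunk 2: at line 1 remove [nbz,bptf] add [kfm,avvuv,pomzt] -> 9 lines: vhad qyrr kfm avvuv pomzt ksvs mjcvm hqwp fokf
Hunk 3: at line 1 remove [kfm,avvuv] add [xlrbq] -> 8 lines: vhad qyrr xlrbq pomzt ksvs mjcvm hqwp fokf
Hunk 4: at line 2 remove [xlrbq] add [jqvag] -> 8 lines: vhad qyrr jqvag pomzt ksvs mjcvm hqwp fokf
Hunk 5: at line 2 remove [pomzt,ksvs,mjcvm] add [pca,urskb,tyjxk] -> 8 lines: vhad qyrr jqvag pca urskb tyjxk hqwp fokf

Answer: vhad
qyrr
jqvag
pca
urskb
tyjxk
hqwp
fokf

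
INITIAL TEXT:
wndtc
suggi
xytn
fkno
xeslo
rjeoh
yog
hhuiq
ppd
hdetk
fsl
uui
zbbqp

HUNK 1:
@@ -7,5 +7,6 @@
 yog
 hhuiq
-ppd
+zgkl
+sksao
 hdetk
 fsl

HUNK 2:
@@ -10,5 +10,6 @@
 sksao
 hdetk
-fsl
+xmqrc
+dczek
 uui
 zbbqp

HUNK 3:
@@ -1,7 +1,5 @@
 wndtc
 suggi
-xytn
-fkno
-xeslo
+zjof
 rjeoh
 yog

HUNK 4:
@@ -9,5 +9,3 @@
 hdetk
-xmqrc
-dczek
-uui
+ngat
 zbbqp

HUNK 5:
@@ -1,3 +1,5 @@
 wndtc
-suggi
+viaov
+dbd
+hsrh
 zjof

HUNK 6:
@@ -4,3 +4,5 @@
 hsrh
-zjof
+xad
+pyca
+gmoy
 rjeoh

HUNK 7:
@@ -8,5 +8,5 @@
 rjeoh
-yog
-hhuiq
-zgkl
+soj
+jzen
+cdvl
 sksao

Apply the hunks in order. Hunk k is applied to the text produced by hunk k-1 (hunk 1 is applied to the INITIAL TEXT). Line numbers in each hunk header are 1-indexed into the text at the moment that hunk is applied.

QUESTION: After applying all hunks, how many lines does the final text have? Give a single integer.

Answer: 15

Derivation:
Hunk 1: at line 7 remove [ppd] add [zgkl,sksao] -> 14 lines: wndtc suggi xytn fkno xeslo rjeoh yog hhuiq zgkl sksao hdetk fsl uui zbbqp
Hunk 2: at line 10 remove [fsl] add [xmqrc,dczek] -> 15 lines: wndtc suggi xytn fkno xeslo rjeoh yog hhuiq zgkl sksao hdetk xmqrc dczek uui zbbqp
Hunk 3: at line 1 remove [xytn,fkno,xeslo] add [zjof] -> 13 lines: wndtc suggi zjof rjeoh yog hhuiq zgkl sksao hdetk xmqrc dczek uui zbbqp
Hunk 4: at line 9 remove [xmqrc,dczek,uui] add [ngat] -> 11 lines: wndtc suggi zjof rjeoh yog hhuiq zgkl sksao hdetk ngat zbbqp
Hunk 5: at line 1 remove [suggi] add [viaov,dbd,hsrh] -> 13 lines: wndtc viaov dbd hsrh zjof rjeoh yog hhuiq zgkl sksao hdetk ngat zbbqp
Hunk 6: at line 4 remove [zjof] add [xad,pyca,gmoy] -> 15 lines: wndtc viaov dbd hsrh xad pyca gmoy rjeoh yog hhuiq zgkl sksao hdetk ngat zbbqp
Hunk 7: at line 8 remove [yog,hhuiq,zgkl] add [soj,jzen,cdvl] -> 15 lines: wndtc viaov dbd hsrh xad pyca gmoy rjeoh soj jzen cdvl sksao hdetk ngat zbbqp
Final line count: 15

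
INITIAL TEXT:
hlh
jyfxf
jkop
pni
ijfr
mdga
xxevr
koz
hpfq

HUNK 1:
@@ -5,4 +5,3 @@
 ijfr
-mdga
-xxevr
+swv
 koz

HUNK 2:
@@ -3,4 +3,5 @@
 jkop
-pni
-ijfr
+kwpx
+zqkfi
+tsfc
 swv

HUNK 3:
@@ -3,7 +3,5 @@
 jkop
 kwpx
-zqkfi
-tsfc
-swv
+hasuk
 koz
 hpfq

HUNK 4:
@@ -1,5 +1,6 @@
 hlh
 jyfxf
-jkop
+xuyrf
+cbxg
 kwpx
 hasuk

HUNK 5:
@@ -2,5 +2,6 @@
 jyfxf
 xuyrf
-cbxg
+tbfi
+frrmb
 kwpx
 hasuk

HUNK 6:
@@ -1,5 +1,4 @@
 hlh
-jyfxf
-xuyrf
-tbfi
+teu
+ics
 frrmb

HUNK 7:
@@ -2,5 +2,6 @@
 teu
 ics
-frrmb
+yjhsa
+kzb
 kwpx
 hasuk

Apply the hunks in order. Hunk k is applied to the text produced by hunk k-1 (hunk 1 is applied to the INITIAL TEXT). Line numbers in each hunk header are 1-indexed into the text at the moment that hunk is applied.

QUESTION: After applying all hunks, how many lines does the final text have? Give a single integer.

Answer: 9

Derivation:
Hunk 1: at line 5 remove [mdga,xxevr] add [swv] -> 8 lines: hlh jyfxf jkop pni ijfr swv koz hpfq
Hunk 2: at line 3 remove [pni,ijfr] add [kwpx,zqkfi,tsfc] -> 9 lines: hlh jyfxf jkop kwpx zqkfi tsfc swv koz hpfq
Hunk 3: at line 3 remove [zqkfi,tsfc,swv] add [hasuk] -> 7 lines: hlh jyfxf jkop kwpx hasuk koz hpfq
Hunk 4: at line 1 remove [jkop] add [xuyrf,cbxg] -> 8 lines: hlh jyfxf xuyrf cbxg kwpx hasuk koz hpfq
Hunk 5: at line 2 remove [cbxg] add [tbfi,frrmb] -> 9 lines: hlh jyfxf xuyrf tbfi frrmb kwpx hasuk koz hpfq
Hunk 6: at line 1 remove [jyfxf,xuyrf,tbfi] add [teu,ics] -> 8 lines: hlh teu ics frrmb kwpx hasuk koz hpfq
Hunk 7: at line 2 remove [frrmb] add [yjhsa,kzb] -> 9 lines: hlh teu ics yjhsa kzb kwpx hasuk koz hpfq
Final line count: 9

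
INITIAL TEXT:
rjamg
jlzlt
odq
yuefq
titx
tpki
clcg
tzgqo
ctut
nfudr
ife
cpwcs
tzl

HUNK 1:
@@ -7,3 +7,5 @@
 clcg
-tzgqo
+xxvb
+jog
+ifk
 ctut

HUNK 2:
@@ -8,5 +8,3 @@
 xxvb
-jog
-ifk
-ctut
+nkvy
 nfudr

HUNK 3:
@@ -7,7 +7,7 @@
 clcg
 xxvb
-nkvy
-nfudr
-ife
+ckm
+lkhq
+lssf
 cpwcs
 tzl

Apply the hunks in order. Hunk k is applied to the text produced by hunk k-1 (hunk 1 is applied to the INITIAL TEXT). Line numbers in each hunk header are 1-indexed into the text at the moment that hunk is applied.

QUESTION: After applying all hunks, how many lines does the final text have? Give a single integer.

Answer: 13

Derivation:
Hunk 1: at line 7 remove [tzgqo] add [xxvb,jog,ifk] -> 15 lines: rjamg jlzlt odq yuefq titx tpki clcg xxvb jog ifk ctut nfudr ife cpwcs tzl
Hunk 2: at line 8 remove [jog,ifk,ctut] add [nkvy] -> 13 lines: rjamg jlzlt odq yuefq titx tpki clcg xxvb nkvy nfudr ife cpwcs tzl
Hunk 3: at line 7 remove [nkvy,nfudr,ife] add [ckm,lkhq,lssf] -> 13 lines: rjamg jlzlt odq yuefq titx tpki clcg xxvb ckm lkhq lssf cpwcs tzl
Final line count: 13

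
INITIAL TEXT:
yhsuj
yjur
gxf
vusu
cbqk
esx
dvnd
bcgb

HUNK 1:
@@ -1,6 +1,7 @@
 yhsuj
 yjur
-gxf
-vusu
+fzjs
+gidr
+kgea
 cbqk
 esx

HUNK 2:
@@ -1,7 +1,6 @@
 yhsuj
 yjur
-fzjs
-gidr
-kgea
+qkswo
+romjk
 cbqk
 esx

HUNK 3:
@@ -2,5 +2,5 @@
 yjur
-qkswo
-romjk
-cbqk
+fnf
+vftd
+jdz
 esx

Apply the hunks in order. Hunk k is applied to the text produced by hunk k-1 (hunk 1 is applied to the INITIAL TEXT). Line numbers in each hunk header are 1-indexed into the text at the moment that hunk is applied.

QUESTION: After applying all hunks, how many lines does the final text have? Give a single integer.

Answer: 8

Derivation:
Hunk 1: at line 1 remove [gxf,vusu] add [fzjs,gidr,kgea] -> 9 lines: yhsuj yjur fzjs gidr kgea cbqk esx dvnd bcgb
Hunk 2: at line 1 remove [fzjs,gidr,kgea] add [qkswo,romjk] -> 8 lines: yhsuj yjur qkswo romjk cbqk esx dvnd bcgb
Hunk 3: at line 2 remove [qkswo,romjk,cbqk] add [fnf,vftd,jdz] -> 8 lines: yhsuj yjur fnf vftd jdz esx dvnd bcgb
Final line count: 8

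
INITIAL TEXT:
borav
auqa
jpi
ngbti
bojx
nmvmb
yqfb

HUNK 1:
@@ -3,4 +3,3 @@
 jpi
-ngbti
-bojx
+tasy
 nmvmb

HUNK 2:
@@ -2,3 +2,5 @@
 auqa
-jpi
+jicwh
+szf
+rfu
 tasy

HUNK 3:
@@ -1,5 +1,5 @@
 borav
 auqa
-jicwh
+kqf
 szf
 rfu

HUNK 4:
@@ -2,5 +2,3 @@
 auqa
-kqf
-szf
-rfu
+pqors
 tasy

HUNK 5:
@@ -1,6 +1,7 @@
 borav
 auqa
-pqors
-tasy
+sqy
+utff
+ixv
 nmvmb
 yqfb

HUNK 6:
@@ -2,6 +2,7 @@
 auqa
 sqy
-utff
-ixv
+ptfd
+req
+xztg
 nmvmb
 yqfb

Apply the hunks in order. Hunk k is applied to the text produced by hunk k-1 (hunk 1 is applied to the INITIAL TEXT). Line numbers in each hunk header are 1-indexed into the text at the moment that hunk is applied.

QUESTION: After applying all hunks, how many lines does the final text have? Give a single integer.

Answer: 8

Derivation:
Hunk 1: at line 3 remove [ngbti,bojx] add [tasy] -> 6 lines: borav auqa jpi tasy nmvmb yqfb
Hunk 2: at line 2 remove [jpi] add [jicwh,szf,rfu] -> 8 lines: borav auqa jicwh szf rfu tasy nmvmb yqfb
Hunk 3: at line 1 remove [jicwh] add [kqf] -> 8 lines: borav auqa kqf szf rfu tasy nmvmb yqfb
Hunk 4: at line 2 remove [kqf,szf,rfu] add [pqors] -> 6 lines: borav auqa pqors tasy nmvmb yqfb
Hunk 5: at line 1 remove [pqors,tasy] add [sqy,utff,ixv] -> 7 lines: borav auqa sqy utff ixv nmvmb yqfb
Hunk 6: at line 2 remove [utff,ixv] add [ptfd,req,xztg] -> 8 lines: borav auqa sqy ptfd req xztg nmvmb yqfb
Final line count: 8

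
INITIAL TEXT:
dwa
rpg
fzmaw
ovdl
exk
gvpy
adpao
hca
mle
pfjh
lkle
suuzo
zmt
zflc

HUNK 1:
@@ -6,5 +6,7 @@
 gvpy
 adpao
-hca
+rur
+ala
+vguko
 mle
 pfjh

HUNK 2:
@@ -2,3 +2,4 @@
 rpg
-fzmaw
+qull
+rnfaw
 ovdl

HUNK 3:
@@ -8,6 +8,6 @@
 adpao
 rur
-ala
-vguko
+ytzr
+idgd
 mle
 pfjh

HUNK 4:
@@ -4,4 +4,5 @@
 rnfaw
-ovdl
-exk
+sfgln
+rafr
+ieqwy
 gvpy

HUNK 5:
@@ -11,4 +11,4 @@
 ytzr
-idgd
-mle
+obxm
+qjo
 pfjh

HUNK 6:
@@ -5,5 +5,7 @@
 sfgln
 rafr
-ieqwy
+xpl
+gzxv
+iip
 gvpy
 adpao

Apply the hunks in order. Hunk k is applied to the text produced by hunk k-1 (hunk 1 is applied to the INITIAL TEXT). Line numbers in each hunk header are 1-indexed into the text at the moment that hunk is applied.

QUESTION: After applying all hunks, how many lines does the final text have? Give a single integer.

Answer: 20

Derivation:
Hunk 1: at line 6 remove [hca] add [rur,ala,vguko] -> 16 lines: dwa rpg fzmaw ovdl exk gvpy adpao rur ala vguko mle pfjh lkle suuzo zmt zflc
Hunk 2: at line 2 remove [fzmaw] add [qull,rnfaw] -> 17 lines: dwa rpg qull rnfaw ovdl exk gvpy adpao rur ala vguko mle pfjh lkle suuzo zmt zflc
Hunk 3: at line 8 remove [ala,vguko] add [ytzr,idgd] -> 17 lines: dwa rpg qull rnfaw ovdl exk gvpy adpao rur ytzr idgd mle pfjh lkle suuzo zmt zflc
Hunk 4: at line 4 remove [ovdl,exk] add [sfgln,rafr,ieqwy] -> 18 lines: dwa rpg qull rnfaw sfgln rafr ieqwy gvpy adpao rur ytzr idgd mle pfjh lkle suuzo zmt zflc
Hunk 5: at line 11 remove [idgd,mle] add [obxm,qjo] -> 18 lines: dwa rpg qull rnfaw sfgln rafr ieqwy gvpy adpao rur ytzr obxm qjo pfjh lkle suuzo zmt zflc
Hunk 6: at line 5 remove [ieqwy] add [xpl,gzxv,iip] -> 20 lines: dwa rpg qull rnfaw sfgln rafr xpl gzxv iip gvpy adpao rur ytzr obxm qjo pfjh lkle suuzo zmt zflc
Final line count: 20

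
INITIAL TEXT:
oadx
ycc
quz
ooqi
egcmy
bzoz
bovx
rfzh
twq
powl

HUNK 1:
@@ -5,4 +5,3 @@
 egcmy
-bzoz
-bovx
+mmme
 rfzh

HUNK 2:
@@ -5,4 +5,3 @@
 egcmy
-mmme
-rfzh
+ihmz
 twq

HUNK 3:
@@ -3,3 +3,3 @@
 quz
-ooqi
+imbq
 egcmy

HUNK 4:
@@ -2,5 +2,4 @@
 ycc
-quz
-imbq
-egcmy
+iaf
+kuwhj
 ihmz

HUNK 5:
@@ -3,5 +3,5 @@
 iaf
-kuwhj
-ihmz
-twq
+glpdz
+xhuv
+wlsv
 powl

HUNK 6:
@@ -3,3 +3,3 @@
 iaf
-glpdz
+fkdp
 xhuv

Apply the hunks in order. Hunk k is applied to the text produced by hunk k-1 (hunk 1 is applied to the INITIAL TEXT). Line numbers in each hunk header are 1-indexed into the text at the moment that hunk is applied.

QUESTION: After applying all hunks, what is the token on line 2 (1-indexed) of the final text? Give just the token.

Answer: ycc

Derivation:
Hunk 1: at line 5 remove [bzoz,bovx] add [mmme] -> 9 lines: oadx ycc quz ooqi egcmy mmme rfzh twq powl
Hunk 2: at line 5 remove [mmme,rfzh] add [ihmz] -> 8 lines: oadx ycc quz ooqi egcmy ihmz twq powl
Hunk 3: at line 3 remove [ooqi] add [imbq] -> 8 lines: oadx ycc quz imbq egcmy ihmz twq powl
Hunk 4: at line 2 remove [quz,imbq,egcmy] add [iaf,kuwhj] -> 7 lines: oadx ycc iaf kuwhj ihmz twq powl
Hunk 5: at line 3 remove [kuwhj,ihmz,twq] add [glpdz,xhuv,wlsv] -> 7 lines: oadx ycc iaf glpdz xhuv wlsv powl
Hunk 6: at line 3 remove [glpdz] add [fkdp] -> 7 lines: oadx ycc iaf fkdp xhuv wlsv powl
Final line 2: ycc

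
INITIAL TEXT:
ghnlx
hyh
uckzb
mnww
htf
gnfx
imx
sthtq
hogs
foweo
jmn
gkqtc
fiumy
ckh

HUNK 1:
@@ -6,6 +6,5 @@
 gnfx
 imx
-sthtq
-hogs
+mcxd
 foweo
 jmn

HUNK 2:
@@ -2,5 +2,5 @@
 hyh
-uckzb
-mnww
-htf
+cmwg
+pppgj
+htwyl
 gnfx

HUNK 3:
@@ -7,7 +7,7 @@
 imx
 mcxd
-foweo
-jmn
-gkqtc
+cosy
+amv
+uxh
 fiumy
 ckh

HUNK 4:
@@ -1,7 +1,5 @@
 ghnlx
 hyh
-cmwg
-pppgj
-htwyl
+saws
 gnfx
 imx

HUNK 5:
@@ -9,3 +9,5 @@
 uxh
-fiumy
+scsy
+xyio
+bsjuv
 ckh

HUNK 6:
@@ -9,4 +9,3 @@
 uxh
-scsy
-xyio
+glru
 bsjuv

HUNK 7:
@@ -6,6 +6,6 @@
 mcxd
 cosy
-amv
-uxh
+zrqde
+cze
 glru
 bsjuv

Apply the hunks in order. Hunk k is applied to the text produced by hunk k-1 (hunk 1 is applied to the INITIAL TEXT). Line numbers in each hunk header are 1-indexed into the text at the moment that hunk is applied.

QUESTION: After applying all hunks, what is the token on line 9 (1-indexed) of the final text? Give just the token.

Hunk 1: at line 6 remove [sthtq,hogs] add [mcxd] -> 13 lines: ghnlx hyh uckzb mnww htf gnfx imx mcxd foweo jmn gkqtc fiumy ckh
Hunk 2: at line 2 remove [uckzb,mnww,htf] add [cmwg,pppgj,htwyl] -> 13 lines: ghnlx hyh cmwg pppgj htwyl gnfx imx mcxd foweo jmn gkqtc fiumy ckh
Hunk 3: at line 7 remove [foweo,jmn,gkqtc] add [cosy,amv,uxh] -> 13 lines: ghnlx hyh cmwg pppgj htwyl gnfx imx mcxd cosy amv uxh fiumy ckh
Hunk 4: at line 1 remove [cmwg,pppgj,htwyl] add [saws] -> 11 lines: ghnlx hyh saws gnfx imx mcxd cosy amv uxh fiumy ckh
Hunk 5: at line 9 remove [fiumy] add [scsy,xyio,bsjuv] -> 13 lines: ghnlx hyh saws gnfx imx mcxd cosy amv uxh scsy xyio bsjuv ckh
Hunk 6: at line 9 remove [scsy,xyio] add [glru] -> 12 lines: ghnlx hyh saws gnfx imx mcxd cosy amv uxh glru bsjuv ckh
Hunk 7: at line 6 remove [amv,uxh] add [zrqde,cze] -> 12 lines: ghnlx hyh saws gnfx imx mcxd cosy zrqde cze glru bsjuv ckh
Final line 9: cze

Answer: cze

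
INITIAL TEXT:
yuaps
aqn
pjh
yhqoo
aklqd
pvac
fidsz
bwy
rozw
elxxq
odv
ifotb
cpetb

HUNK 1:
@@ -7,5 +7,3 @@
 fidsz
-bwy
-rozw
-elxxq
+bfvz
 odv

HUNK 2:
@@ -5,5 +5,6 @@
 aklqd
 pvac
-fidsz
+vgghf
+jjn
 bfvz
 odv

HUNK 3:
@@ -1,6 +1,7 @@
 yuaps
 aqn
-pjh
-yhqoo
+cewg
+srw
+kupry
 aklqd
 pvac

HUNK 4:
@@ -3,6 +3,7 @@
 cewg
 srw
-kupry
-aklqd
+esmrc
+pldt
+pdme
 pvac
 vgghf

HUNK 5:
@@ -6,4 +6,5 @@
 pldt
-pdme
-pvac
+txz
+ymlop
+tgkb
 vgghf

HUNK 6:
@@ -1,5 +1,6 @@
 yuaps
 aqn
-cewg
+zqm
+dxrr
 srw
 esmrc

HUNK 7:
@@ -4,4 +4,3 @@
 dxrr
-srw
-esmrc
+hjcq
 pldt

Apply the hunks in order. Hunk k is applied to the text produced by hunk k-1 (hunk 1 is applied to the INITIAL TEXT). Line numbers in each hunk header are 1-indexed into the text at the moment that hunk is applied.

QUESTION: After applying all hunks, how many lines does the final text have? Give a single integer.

Answer: 15

Derivation:
Hunk 1: at line 7 remove [bwy,rozw,elxxq] add [bfvz] -> 11 lines: yuaps aqn pjh yhqoo aklqd pvac fidsz bfvz odv ifotb cpetb
Hunk 2: at line 5 remove [fidsz] add [vgghf,jjn] -> 12 lines: yuaps aqn pjh yhqoo aklqd pvac vgghf jjn bfvz odv ifotb cpetb
Hunk 3: at line 1 remove [pjh,yhqoo] add [cewg,srw,kupry] -> 13 lines: yuaps aqn cewg srw kupry aklqd pvac vgghf jjn bfvz odv ifotb cpetb
Hunk 4: at line 3 remove [kupry,aklqd] add [esmrc,pldt,pdme] -> 14 lines: yuaps aqn cewg srw esmrc pldt pdme pvac vgghf jjn bfvz odv ifotb cpetb
Hunk 5: at line 6 remove [pdme,pvac] add [txz,ymlop,tgkb] -> 15 lines: yuaps aqn cewg srw esmrc pldt txz ymlop tgkb vgghf jjn bfvz odv ifotb cpetb
Hunk 6: at line 1 remove [cewg] add [zqm,dxrr] -> 16 lines: yuaps aqn zqm dxrr srw esmrc pldt txz ymlop tgkb vgghf jjn bfvz odv ifotb cpetb
Hunk 7: at line 4 remove [srw,esmrc] add [hjcq] -> 15 lines: yuaps aqn zqm dxrr hjcq pldt txz ymlop tgkb vgghf jjn bfvz odv ifotb cpetb
Final line count: 15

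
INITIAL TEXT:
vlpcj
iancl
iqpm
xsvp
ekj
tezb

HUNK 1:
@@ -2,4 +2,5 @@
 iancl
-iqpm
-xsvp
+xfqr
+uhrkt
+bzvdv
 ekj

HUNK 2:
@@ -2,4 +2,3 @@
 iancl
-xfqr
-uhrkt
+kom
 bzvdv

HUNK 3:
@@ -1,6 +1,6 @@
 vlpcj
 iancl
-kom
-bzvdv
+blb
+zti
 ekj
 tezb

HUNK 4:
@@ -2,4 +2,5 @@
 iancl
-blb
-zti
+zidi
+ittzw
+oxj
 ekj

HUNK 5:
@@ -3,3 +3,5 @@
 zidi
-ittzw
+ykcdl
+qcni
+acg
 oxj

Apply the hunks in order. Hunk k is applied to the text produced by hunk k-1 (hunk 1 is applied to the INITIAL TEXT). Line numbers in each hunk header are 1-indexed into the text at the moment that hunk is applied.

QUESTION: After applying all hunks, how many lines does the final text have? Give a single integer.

Answer: 9

Derivation:
Hunk 1: at line 2 remove [iqpm,xsvp] add [xfqr,uhrkt,bzvdv] -> 7 lines: vlpcj iancl xfqr uhrkt bzvdv ekj tezb
Hunk 2: at line 2 remove [xfqr,uhrkt] add [kom] -> 6 lines: vlpcj iancl kom bzvdv ekj tezb
Hunk 3: at line 1 remove [kom,bzvdv] add [blb,zti] -> 6 lines: vlpcj iancl blb zti ekj tezb
Hunk 4: at line 2 remove [blb,zti] add [zidi,ittzw,oxj] -> 7 lines: vlpcj iancl zidi ittzw oxj ekj tezb
Hunk 5: at line 3 remove [ittzw] add [ykcdl,qcni,acg] -> 9 lines: vlpcj iancl zidi ykcdl qcni acg oxj ekj tezb
Final line count: 9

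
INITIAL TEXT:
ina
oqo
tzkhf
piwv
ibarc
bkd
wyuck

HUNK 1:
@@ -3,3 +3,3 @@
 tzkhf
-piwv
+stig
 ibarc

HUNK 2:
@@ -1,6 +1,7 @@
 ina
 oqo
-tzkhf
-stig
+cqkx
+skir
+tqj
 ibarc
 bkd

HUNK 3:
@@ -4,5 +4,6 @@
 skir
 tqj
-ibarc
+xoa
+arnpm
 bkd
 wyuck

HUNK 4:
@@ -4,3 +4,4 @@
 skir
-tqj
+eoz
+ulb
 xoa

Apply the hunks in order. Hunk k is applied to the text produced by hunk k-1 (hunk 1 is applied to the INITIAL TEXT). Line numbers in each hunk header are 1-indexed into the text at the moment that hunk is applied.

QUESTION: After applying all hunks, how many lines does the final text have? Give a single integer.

Answer: 10

Derivation:
Hunk 1: at line 3 remove [piwv] add [stig] -> 7 lines: ina oqo tzkhf stig ibarc bkd wyuck
Hunk 2: at line 1 remove [tzkhf,stig] add [cqkx,skir,tqj] -> 8 lines: ina oqo cqkx skir tqj ibarc bkd wyuck
Hunk 3: at line 4 remove [ibarc] add [xoa,arnpm] -> 9 lines: ina oqo cqkx skir tqj xoa arnpm bkd wyuck
Hunk 4: at line 4 remove [tqj] add [eoz,ulb] -> 10 lines: ina oqo cqkx skir eoz ulb xoa arnpm bkd wyuck
Final line count: 10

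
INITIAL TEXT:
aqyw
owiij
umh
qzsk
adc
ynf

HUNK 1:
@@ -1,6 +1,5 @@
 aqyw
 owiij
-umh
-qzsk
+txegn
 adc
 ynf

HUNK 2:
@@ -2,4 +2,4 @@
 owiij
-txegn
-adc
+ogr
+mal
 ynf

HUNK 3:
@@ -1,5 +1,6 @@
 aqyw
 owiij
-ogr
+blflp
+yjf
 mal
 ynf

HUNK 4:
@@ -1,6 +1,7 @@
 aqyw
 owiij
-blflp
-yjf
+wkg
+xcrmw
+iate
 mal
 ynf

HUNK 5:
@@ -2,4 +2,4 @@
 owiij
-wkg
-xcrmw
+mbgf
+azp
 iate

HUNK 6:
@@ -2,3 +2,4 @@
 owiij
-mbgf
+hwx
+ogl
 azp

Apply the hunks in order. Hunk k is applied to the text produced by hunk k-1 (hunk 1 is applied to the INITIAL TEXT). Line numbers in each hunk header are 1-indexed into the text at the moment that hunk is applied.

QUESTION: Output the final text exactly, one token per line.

Hunk 1: at line 1 remove [umh,qzsk] add [txegn] -> 5 lines: aqyw owiij txegn adc ynf
Hunk 2: at line 2 remove [txegn,adc] add [ogr,mal] -> 5 lines: aqyw owiij ogr mal ynf
Hunk 3: at line 1 remove [ogr] add [blflp,yjf] -> 6 lines: aqyw owiij blflp yjf mal ynf
Hunk 4: at line 1 remove [blflp,yjf] add [wkg,xcrmw,iate] -> 7 lines: aqyw owiij wkg xcrmw iate mal ynf
Hunk 5: at line 2 remove [wkg,xcrmw] add [mbgf,azp] -> 7 lines: aqyw owiij mbgf azp iate mal ynf
Hunk 6: at line 2 remove [mbgf] add [hwx,ogl] -> 8 lines: aqyw owiij hwx ogl azp iate mal ynf

Answer: aqyw
owiij
hwx
ogl
azp
iate
mal
ynf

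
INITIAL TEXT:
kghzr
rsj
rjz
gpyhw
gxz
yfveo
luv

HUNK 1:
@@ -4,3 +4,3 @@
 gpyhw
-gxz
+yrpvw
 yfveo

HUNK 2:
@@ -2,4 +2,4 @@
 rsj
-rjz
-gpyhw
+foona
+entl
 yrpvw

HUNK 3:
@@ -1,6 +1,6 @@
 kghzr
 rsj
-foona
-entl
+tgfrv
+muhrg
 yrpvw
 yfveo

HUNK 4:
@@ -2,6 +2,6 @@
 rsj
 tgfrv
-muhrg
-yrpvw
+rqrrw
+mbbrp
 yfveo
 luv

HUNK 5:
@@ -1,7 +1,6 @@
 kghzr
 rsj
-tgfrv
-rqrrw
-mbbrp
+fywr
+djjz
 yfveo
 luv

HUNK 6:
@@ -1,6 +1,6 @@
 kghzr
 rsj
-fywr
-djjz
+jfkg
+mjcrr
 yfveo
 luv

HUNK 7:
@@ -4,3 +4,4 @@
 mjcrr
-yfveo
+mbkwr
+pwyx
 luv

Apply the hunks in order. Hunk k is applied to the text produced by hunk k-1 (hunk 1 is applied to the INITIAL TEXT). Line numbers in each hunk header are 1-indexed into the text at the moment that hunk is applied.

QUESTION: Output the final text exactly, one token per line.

Hunk 1: at line 4 remove [gxz] add [yrpvw] -> 7 lines: kghzr rsj rjz gpyhw yrpvw yfveo luv
Hunk 2: at line 2 remove [rjz,gpyhw] add [foona,entl] -> 7 lines: kghzr rsj foona entl yrpvw yfveo luv
Hunk 3: at line 1 remove [foona,entl] add [tgfrv,muhrg] -> 7 lines: kghzr rsj tgfrv muhrg yrpvw yfveo luv
Hunk 4: at line 2 remove [muhrg,yrpvw] add [rqrrw,mbbrp] -> 7 lines: kghzr rsj tgfrv rqrrw mbbrp yfveo luv
Hunk 5: at line 1 remove [tgfrv,rqrrw,mbbrp] add [fywr,djjz] -> 6 lines: kghzr rsj fywr djjz yfveo luv
Hunk 6: at line 1 remove [fywr,djjz] add [jfkg,mjcrr] -> 6 lines: kghzr rsj jfkg mjcrr yfveo luv
Hunk 7: at line 4 remove [yfveo] add [mbkwr,pwyx] -> 7 lines: kghzr rsj jfkg mjcrr mbkwr pwyx luv

Answer: kghzr
rsj
jfkg
mjcrr
mbkwr
pwyx
luv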